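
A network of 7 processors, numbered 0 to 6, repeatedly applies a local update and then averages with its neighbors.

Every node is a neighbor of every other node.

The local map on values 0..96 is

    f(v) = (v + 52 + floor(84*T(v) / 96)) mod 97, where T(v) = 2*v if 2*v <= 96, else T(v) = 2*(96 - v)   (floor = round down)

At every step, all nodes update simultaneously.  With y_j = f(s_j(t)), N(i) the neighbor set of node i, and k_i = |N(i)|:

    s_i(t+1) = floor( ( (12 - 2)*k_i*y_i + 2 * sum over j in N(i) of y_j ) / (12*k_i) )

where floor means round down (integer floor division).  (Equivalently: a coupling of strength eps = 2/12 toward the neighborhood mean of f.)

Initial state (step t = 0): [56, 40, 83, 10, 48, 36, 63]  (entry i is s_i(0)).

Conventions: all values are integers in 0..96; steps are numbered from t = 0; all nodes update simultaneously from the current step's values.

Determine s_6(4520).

Answer: s_6(4520) = 70
Key observation: The state at step 7, [70, 70, 70, 70, 70, 70, 70], reappears at step 8: the system is in a cycle of period 1 from step 7 on.  Therefore the state at step 4520 equals the state at step 7 + ((4520 - 7) mod 1) = 7, which is [70, 70, 70, 70, 70, 70, 70].

Derivation:
t=0: [56, 40, 83, 10, 48, 36, 63]
t=1: [79, 66, 62, 77, 84, 57, 74]
t=2: [64, 72, 74, 65, 61, 77, 67]
t=3: [74, 69, 67, 73, 75, 66, 71]
t=4: [67, 70, 71, 68, 66, 72, 69]
t=5: [71, 70, 69, 71, 72, 69, 70]
t=6: [69, 69, 70, 69, 69, 70, 69]
t=7: [70, 70, 70, 70, 70, 70, 70]
t=8: [70, 70, 70, 70, 70, 70, 70]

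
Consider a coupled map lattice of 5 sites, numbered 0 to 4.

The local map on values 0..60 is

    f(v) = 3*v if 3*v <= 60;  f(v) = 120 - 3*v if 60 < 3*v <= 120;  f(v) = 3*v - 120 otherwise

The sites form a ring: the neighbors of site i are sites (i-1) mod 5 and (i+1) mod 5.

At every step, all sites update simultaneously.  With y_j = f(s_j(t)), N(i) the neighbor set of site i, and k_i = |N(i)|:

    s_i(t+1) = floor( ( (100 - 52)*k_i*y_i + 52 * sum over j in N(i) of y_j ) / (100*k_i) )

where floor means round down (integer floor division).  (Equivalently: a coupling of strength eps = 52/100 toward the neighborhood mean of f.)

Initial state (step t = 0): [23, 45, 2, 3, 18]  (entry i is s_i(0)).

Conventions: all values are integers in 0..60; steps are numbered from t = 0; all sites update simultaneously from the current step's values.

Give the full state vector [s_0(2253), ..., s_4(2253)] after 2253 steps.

Simulating step by step:
t=0: [23, 45, 2, 3, 18]
t=1: [42, 22, 9, 19, 41]
t=2: [17, 34, 41, 35, 17]
t=3: [42, 22, 10, 21, 41]
t=4: [17, 35, 43, 35, 17]
t=5: [41, 22, 12, 22, 41]
t=6: [16, 36, 45, 36, 16]
t=7: [38, 22, 13, 22, 38]
t=8: [18, 37, 46, 37, 18]
t=9: [42, 23, 13, 23, 42]
t=10: [17, 36, 45, 36, 17]
t=11: [40, 22, 13, 22, 40]
t=12: [14, 36, 46, 36, 14]
t=13: [34, 21, 14, 21, 34]
t=14: [28, 42, 49, 42, 28]
t=15: [28, 19, 16, 19, 28]
t=16: [41, 49, 52, 49, 41]
t=17: [9, 23, 31, 23, 9]
t=18: [33, 38, 39, 38, 33]
t=19: [17, 9, 4, 9, 17]
t=20: [44, 29, 19, 29, 44]
t=21: [17, 33, 44, 33, 17]
t=22: [43, 26, 16, 26, 43]
t=23: [17, 34, 44, 34, 17]
t=24: [42, 25, 15, 25, 42]
t=25: [16, 34, 45, 34, 16]
t=26: [40, 25, 16, 25, 40]
t=27: [11, 34, 46, 34, 11]
t=28: [29, 21, 18, 21, 29]
t=29: [39, 49, 55, 49, 39]
t=30: [9, 25, 35, 25, 9]
t=31: [31, 32, 30, 32, 31]
t=32: [26, 26, 26, 26, 26]
t=33: [42, 42, 42, 42, 42]
t=34: [6, 6, 6, 6, 6]
t=35: [18, 18, 18, 18, 18]
t=36: [54, 54, 54, 54, 54]
t=37: [42, 42, 42, 42, 42]

Answer: [42, 42, 42, 42, 42]
Key observation: The state at step 33, [42, 42, 42, 42, 42], reappears at step 37: the system is in a cycle of period 4 from step 33 on.  Therefore the state at step 2253 equals the state at step 33 + ((2253 - 33) mod 4) = 33, which is [42, 42, 42, 42, 42].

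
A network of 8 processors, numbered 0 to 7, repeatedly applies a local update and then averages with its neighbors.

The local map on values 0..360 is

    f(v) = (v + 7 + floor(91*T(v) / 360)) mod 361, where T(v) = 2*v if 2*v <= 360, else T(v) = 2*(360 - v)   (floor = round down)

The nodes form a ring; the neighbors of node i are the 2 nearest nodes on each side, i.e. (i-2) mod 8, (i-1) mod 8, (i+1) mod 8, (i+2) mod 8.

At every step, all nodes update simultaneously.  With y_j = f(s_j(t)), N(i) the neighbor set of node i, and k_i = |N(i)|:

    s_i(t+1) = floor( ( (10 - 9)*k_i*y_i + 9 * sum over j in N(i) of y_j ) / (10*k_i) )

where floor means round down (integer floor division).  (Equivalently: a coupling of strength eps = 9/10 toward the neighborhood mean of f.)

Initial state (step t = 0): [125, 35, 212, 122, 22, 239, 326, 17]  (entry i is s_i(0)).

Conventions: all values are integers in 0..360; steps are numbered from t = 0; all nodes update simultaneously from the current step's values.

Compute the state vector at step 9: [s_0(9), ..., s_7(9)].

Simulating step by step:
t=0: [125, 35, 212, 122, 22, 239, 326, 17]
t=1: [184, 165, 138, 176, 260, 168, 164, 208]
t=2: [255, 262, 273, 262, 256, 280, 283, 264]
t=3: [321, 318, 317, 320, 323, 320, 319, 321]
t=4: [346, 346, 346, 346, 346, 347, 347, 346]
t=5: [360, 360, 360, 360, 360, 360, 360, 360]
t=6: [6, 6, 6, 6, 6, 6, 6, 6]
t=7: [16, 16, 16, 16, 16, 16, 16, 16]
t=8: [31, 31, 31, 31, 31, 31, 31, 31]
t=9: [53, 53, 53, 53, 53, 53, 53, 53]

Answer: [53, 53, 53, 53, 53, 53, 53, 53]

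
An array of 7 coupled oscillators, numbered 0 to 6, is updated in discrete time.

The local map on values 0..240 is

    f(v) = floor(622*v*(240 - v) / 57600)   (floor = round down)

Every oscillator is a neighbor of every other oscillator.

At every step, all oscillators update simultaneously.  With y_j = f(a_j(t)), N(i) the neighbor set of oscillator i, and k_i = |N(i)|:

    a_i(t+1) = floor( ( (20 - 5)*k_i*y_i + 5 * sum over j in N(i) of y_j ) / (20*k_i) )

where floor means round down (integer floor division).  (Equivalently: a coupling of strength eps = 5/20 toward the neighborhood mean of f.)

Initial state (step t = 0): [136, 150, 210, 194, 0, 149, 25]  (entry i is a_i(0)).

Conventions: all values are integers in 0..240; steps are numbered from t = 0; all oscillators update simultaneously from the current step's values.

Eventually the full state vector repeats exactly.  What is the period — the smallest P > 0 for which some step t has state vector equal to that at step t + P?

Answer: 1
Key observation: The state at step 6, [147, 147, 147, 147, 147, 147, 147], reappears at step 7 — and no state repeats earlier — so the cycle the system enters has period 1.

Derivation:
t=0: [136, 150, 210, 194, 0, 149, 25]
t=1: [135, 130, 75, 95, 27, 131, 68]
t=2: [147, 147, 132, 143, 82, 147, 128]
t=3: [147, 147, 151, 148, 141, 147, 152]
t=4: [146, 146, 145, 146, 149, 146, 144]
t=5: [147, 147, 147, 147, 146, 147, 148]
t=6: [147, 147, 147, 147, 147, 147, 147]
t=7: [147, 147, 147, 147, 147, 147, 147]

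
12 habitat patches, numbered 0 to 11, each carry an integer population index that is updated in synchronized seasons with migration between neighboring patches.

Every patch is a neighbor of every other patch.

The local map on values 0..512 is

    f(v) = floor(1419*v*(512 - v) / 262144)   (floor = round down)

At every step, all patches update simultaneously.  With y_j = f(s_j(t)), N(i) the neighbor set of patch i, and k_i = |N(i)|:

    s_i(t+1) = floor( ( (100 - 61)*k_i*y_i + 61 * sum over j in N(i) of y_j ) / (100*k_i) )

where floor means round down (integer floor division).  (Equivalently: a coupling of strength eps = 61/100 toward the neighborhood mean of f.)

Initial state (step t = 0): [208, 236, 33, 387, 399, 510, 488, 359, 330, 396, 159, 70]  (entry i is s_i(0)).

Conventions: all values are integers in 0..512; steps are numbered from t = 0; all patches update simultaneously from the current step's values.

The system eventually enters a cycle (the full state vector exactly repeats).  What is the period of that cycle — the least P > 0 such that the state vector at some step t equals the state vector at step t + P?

Answer: 2
Key observation: The state at step 10, [328, 328, 328, 328, 328, 328, 328, 328, 328, 328, 328, 328], reappears at step 12 — and no state repeats earlier — so the cycle the system enters has period 2.

Derivation:
t=0: [208, 236, 33, 387, 399, 510, 488, 359, 330, 396, 159, 70]
t=1: [263, 267, 177, 236, 230, 150, 170, 248, 258, 232, 250, 205]
t=2: [345, 345, 333, 344, 344, 324, 331, 345, 345, 344, 345, 340]
t=3: [313, 313, 317, 314, 314, 319, 318, 313, 313, 314, 313, 315]
t=4: [336, 336, 335, 335, 335, 334, 334, 336, 336, 335, 336, 335]
t=5: [320, 320, 320, 320, 320, 320, 320, 320, 320, 320, 320, 320]
t=6: [332, 332, 332, 332, 332, 332, 332, 332, 332, 332, 332, 332]
t=7: [323, 323, 323, 323, 323, 323, 323, 323, 323, 323, 323, 323]
t=8: [330, 330, 330, 330, 330, 330, 330, 330, 330, 330, 330, 330]
t=9: [325, 325, 325, 325, 325, 325, 325, 325, 325, 325, 325, 325]
t=10: [328, 328, 328, 328, 328, 328, 328, 328, 328, 328, 328, 328]
t=11: [326, 326, 326, 326, 326, 326, 326, 326, 326, 326, 326, 326]
t=12: [328, 328, 328, 328, 328, 328, 328, 328, 328, 328, 328, 328]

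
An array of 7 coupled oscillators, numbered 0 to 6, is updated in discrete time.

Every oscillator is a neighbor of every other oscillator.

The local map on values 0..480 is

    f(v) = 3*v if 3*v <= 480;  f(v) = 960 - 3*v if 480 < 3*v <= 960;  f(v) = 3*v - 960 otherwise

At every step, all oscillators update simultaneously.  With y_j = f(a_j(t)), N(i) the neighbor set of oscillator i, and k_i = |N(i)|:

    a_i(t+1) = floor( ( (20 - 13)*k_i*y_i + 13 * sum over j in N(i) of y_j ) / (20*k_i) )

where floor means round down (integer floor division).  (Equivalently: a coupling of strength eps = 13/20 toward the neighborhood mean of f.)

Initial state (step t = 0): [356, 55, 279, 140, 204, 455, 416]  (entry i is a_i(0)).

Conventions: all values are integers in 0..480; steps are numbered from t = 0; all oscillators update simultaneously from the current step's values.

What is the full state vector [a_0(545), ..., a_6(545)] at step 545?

Simulating step by step:
t=0: [356, 55, 279, 140, 204, 455, 416]
t=1: [227, 241, 230, 302, 285, 299, 270]
t=2: [192, 182, 190, 138, 150, 140, 161]
t=3: [412, 419, 413, 419, 428, 420, 434]
t=4: [295, 300, 296, 300, 307, 301, 311]
t=5: [60, 56, 59, 56, 51, 56, 48]
t=6: [168, 166, 168, 166, 162, 166, 160]
t=7: [462, 463, 462, 463, 466, 463, 468]
t=8: [430, 430, 430, 430, 433, 430, 434]
t=9: [332, 332, 332, 332, 334, 332, 335]
t=10: [37, 37, 37, 37, 39, 37, 39]
t=11: [112, 112, 112, 112, 113, 112, 113]
t=12: [336, 336, 336, 336, 337, 336, 337]
t=13: [48, 48, 48, 48, 49, 48, 49]
t=14: [144, 144, 144, 144, 145, 144, 145]
t=15: [432, 432, 432, 432, 433, 432, 433]
t=16: [336, 336, 336, 336, 337, 336, 337]

Answer: [48, 48, 48, 48, 49, 48, 49]
Key observation: The state at step 12, [336, 336, 336, 336, 337, 336, 337], reappears at step 16: the system is in a cycle of period 4 from step 12 on.  Therefore the state at step 545 equals the state at step 12 + ((545 - 12) mod 4) = 13, which is [48, 48, 48, 48, 49, 48, 49].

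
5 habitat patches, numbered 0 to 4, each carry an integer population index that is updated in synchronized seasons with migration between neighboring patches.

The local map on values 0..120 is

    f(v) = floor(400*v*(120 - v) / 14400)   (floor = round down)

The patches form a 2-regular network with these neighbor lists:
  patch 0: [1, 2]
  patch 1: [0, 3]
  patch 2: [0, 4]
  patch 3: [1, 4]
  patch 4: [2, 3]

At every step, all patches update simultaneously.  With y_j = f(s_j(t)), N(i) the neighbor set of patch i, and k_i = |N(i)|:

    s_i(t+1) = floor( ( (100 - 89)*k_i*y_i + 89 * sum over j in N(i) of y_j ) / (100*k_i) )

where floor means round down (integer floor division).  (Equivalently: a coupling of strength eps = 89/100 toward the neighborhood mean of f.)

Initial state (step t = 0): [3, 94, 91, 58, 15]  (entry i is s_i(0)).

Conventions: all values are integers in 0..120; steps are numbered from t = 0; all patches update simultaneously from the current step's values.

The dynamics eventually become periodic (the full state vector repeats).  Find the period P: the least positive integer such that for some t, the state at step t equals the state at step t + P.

Answer: 2
Key observation: The state at step 6, [99, 99, 99, 99, 99], reappears at step 8 — and no state repeats earlier — so the cycle the system enters has period 2.

Derivation:
t=0: [3, 94, 91, 58, 15]
t=1: [63, 55, 31, 59, 81]
t=2: [88, 99, 91, 93, 87]
t=3: [66, 71, 77, 68, 71]
t=4: [94, 98, 96, 96, 94]
t=5: [62, 64, 66, 63, 64]
t=6: [99, 99, 99, 99, 99]
t=7: [57, 57, 57, 57, 57]
t=8: [99, 99, 99, 99, 99]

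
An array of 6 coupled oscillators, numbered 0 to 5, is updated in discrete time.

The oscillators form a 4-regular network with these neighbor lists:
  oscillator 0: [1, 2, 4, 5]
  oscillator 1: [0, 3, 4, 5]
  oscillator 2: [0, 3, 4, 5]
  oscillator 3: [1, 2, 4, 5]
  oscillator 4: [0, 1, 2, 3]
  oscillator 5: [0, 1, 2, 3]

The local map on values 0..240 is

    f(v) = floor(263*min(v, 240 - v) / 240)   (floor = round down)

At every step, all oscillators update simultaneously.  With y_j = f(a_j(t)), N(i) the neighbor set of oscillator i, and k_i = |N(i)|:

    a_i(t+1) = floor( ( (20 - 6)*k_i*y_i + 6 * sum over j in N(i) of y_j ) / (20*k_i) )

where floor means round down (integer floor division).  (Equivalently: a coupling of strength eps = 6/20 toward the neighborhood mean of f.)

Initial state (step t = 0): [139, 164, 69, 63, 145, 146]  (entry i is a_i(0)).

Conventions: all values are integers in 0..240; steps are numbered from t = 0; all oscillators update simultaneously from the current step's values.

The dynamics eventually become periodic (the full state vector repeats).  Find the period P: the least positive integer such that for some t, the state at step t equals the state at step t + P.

Answer: 2
Key observation: The state at step 8, [122, 124, 126, 127, 124, 124], reappears at step 10 — and no state repeats earlier — so the cycle the system enters has period 2.

Derivation:
t=0: [139, 164, 69, 63, 145, 146]
t=1: [104, 87, 81, 75, 98, 97]
t=2: [108, 97, 92, 87, 103, 102]
t=3: [114, 106, 102, 98, 109, 109]
t=4: [121, 116, 112, 109, 117, 117]
t=5: [128, 126, 123, 121, 126, 126]
t=6: [122, 124, 127, 128, 124, 124]
t=7: [128, 126, 123, 123, 126, 126]
t=8: [122, 124, 126, 127, 124, 124]
t=9: [128, 126, 124, 123, 126, 126]
t=10: [122, 124, 126, 127, 124, 124]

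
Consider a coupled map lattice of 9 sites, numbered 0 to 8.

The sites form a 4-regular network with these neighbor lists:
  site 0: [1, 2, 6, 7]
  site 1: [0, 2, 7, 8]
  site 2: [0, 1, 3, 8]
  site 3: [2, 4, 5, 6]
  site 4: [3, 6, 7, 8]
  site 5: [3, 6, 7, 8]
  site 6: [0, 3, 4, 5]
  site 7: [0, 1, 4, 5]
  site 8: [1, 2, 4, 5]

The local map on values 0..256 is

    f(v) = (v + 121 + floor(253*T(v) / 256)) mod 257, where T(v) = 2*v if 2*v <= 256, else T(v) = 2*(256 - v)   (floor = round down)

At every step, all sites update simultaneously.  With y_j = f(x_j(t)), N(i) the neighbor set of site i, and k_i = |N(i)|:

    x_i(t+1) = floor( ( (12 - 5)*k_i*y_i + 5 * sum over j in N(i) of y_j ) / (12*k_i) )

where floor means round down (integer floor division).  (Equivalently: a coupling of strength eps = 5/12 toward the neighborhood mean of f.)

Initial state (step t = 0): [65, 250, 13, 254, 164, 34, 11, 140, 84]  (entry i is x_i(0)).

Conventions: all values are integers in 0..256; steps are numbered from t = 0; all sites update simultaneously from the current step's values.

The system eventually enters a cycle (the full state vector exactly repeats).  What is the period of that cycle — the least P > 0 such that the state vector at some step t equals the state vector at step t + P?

Answer: 2
Key observation: The state at step 12, [203, 203, 203, 203, 203, 203, 203, 203, 203], reappears at step 14 — and no state repeats earlier — so the cycle the system enters has period 2.

Derivation:
t=0: [65, 250, 13, 254, 164, 34, 11, 140, 84]
t=1: [103, 131, 136, 147, 186, 194, 152, 199, 140]
t=2: [190, 226, 228, 217, 198, 194, 208, 183, 224]
t=3: [175, 157, 152, 161, 172, 174, 169, 183, 156]
t=4: [202, 212, 216, 209, 203, 202, 203, 196, 213]
t=5: [170, 164, 161, 166, 170, 170, 170, 174, 163]
t=6: [204, 207, 210, 206, 203, 203, 203, 201, 208]
t=7: [169, 167, 165, 168, 170, 170, 170, 171, 166]
t=8: [204, 205, 206, 204, 203, 203, 203, 203, 206]
t=9: [169, 169, 168, 170, 170, 170, 170, 170, 168]
t=10: [203, 204, 204, 203, 203, 203, 203, 203, 204]
t=11: [170, 170, 170, 170, 170, 170, 171, 170, 170]
t=12: [203, 203, 203, 203, 203, 203, 203, 203, 203]
t=13: [171, 171, 171, 171, 171, 171, 171, 171, 171]
t=14: [203, 203, 203, 203, 203, 203, 203, 203, 203]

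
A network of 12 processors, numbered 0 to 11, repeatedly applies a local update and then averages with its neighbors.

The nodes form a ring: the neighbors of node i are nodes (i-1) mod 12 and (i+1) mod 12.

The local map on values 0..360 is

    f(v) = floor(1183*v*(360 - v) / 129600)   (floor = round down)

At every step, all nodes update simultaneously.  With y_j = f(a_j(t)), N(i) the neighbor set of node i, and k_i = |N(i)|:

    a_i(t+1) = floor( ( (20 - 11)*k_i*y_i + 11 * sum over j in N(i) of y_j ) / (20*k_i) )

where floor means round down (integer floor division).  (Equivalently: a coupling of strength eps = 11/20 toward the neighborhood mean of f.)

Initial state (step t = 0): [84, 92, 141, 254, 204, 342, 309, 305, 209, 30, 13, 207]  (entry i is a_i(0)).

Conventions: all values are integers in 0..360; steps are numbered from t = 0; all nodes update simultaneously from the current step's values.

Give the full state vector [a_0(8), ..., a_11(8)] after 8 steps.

Answer: [292, 287, 284, 285, 290, 293, 295, 295, 295, 295, 295, 294]

Derivation:
t=0: [84, 92, 141, 254, 204, 342, 309, 305, 209, 30, 13, 207]
t=1: [236, 236, 255, 267, 213, 144, 121, 187, 196, 130, 122, 199]
t=2: [273, 260, 245, 247, 268, 278, 277, 285, 287, 275, 274, 277]
t=3: [219, 236, 250, 246, 228, 212, 204, 197, 198, 207, 212, 212]
t=4: [278, 266, 256, 259, 272, 283, 289, 291, 291, 289, 286, 284]
t=5: [210, 226, 237, 233, 218, 200, 188, 184, 184, 187, 192, 198]
t=6: [285, 276, 269, 272, 281, 290, 294, 295, 295, 294, 293, 291]
t=7: [196, 209, 218, 214, 201, 187, 178, 175, 175, 177, 179, 185]
t=8: [292, 287, 284, 285, 290, 293, 295, 295, 295, 295, 295, 294]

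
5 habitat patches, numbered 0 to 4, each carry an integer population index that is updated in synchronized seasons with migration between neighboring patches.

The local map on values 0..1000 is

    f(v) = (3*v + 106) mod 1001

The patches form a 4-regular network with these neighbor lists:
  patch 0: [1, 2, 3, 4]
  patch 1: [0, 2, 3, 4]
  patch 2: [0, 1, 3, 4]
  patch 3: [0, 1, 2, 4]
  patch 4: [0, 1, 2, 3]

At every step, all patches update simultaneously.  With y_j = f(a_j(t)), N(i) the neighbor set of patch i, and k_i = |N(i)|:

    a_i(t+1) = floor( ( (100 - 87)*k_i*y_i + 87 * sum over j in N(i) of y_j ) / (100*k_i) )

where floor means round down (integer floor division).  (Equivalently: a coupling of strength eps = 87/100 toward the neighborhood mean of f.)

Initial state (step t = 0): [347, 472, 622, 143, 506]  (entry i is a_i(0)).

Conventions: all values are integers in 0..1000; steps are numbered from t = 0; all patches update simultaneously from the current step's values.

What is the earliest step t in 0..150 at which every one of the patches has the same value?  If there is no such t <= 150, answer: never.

Simulating step by step:
t=0: [347, 472, 622, 143, 506]  (not all equal)
t=1: [595, 562, 523, 561, 553]  (not all equal)
t=2: [771, 780, 790, 780, 782]  (not all equal)
t=3: [448, 445, 443, 445, 445]  (not all equal)
t=4: [439, 440, 441, 440, 440]  (not all equal)
t=5: [425, 425, 424, 425, 425]  (not all equal)
t=6: [379, 379, 379, 379, 379]  (all equal)

Answer: 6
Key observation: Synchronization is absorbing here: once all patches are equal they stay equal, and step 6 is the first all-equal step.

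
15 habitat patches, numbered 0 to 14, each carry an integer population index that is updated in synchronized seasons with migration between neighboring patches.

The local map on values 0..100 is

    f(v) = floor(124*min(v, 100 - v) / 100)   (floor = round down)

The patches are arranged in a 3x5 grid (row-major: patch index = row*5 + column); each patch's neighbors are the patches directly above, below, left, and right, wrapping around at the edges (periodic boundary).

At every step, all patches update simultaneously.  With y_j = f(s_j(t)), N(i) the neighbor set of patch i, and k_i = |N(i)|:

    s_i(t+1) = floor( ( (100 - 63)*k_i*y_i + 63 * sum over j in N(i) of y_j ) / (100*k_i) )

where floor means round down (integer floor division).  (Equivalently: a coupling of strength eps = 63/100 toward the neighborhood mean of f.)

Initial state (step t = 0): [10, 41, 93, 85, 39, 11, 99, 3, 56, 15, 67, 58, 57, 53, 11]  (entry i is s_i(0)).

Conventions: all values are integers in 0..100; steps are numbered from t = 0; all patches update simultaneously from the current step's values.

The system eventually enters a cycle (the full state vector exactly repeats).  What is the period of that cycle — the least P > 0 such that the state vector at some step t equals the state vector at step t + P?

Answer: 6
Key observation: The state at step 27, [59, 59, 59, 59, 59, 59, 59, 59, 59, 59, 59, 59, 59, 59, 59], reappears at step 33 — and no state repeats earlier — so the cycle the system enters has period 6.

Derivation:
t=0: [10, 41, 93, 85, 39, 11, 99, 3, 56, 15, 67, 58, 57, 53, 11]
t=1: [28, 29, 22, 33, 27, 15, 18, 19, 35, 26, 28, 41, 38, 43, 30]
t=2: [31, 33, 32, 39, 34, 25, 27, 30, 39, 32, 34, 40, 41, 45, 37]
t=3: [38, 39, 41, 46, 42, 35, 36, 40, 45, 40, 41, 44, 46, 50, 44]
t=4: [47, 48, 51, 55, 51, 45, 46, 50, 54, 50, 49, 51, 54, 58, 53]
t=5: [58, 58, 58, 56, 58, 57, 58, 59, 57, 59, 58, 58, 57, 54, 58]
t=6: [52, 52, 52, 53, 52, 52, 51, 51, 52, 51, 52, 52, 52, 54, 52]
t=7: [59, 59, 59, 58, 59, 59, 59, 59, 58, 59, 59, 59, 58, 58, 58]
t=8: [50, 50, 50, 51, 50, 50, 50, 50, 51, 50, 50, 50, 51, 52, 51]
t=9: [62, 62, 61, 60, 61, 62, 62, 61, 60, 61, 61, 61, 60, 59, 60]
t=10: [47, 47, 48, 48, 48, 47, 47, 48, 48, 48, 47, 47, 48, 49, 48]
t=11: [58, 58, 58, 59, 58, 58, 58, 58, 59, 58, 58, 58, 59, 59, 59]
t=12: [52, 52, 51, 50, 51, 52, 52, 51, 50, 51, 51, 51, 50, 50, 50]
t=13: [59, 59, 60, 61, 60, 59, 59, 60, 61, 60, 60, 60, 61, 62, 61]
t=14: [49, 49, 48, 48, 48, 49, 49, 48, 48, 48, 49, 49, 48, 47, 48]
t=15: [59, 59, 59, 58, 59, 59, 59, 59, 58, 59, 59, 59, 59, 58, 59]
t=16: [50, 50, 50, 51, 50, 50, 50, 50, 51, 50, 50, 50, 50, 51, 50]
t=17: [62, 62, 61, 60, 61, 62, 62, 61, 60, 61, 62, 62, 61, 60, 61]
t=18: [47, 47, 48, 48, 48, 47, 47, 48, 48, 48, 47, 47, 48, 48, 48]
t=19: [58, 58, 58, 59, 58, 58, 58, 58, 59, 58, 58, 58, 58, 59, 58]
t=20: [52, 52, 51, 50, 51, 52, 52, 51, 50, 51, 52, 52, 51, 50, 51]
t=21: [59, 59, 60, 61, 60, 59, 59, 60, 61, 60, 59, 59, 60, 61, 60]
t=22: [49, 49, 49, 48, 49, 49, 49, 49, 48, 49, 49, 49, 49, 48, 49]
t=23: [60, 60, 59, 59, 59, 60, 60, 59, 59, 59, 60, 60, 59, 59, 59]
t=24: [49, 49, 49, 50, 49, 49, 49, 49, 50, 49, 49, 49, 49, 50, 49]
t=25: [60, 60, 60, 61, 60, 60, 60, 60, 61, 60, 60, 60, 60, 61, 60]
t=26: [49, 49, 48, 48, 48, 49, 49, 48, 48, 48, 49, 49, 48, 48, 48]
t=27: [59, 59, 59, 59, 59, 59, 59, 59, 59, 59, 59, 59, 59, 59, 59]
t=28: [50, 50, 50, 50, 50, 50, 50, 50, 50, 50, 50, 50, 50, 50, 50]
t=29: [62, 62, 62, 62, 62, 62, 62, 62, 62, 62, 62, 62, 62, 62, 62]
t=30: [47, 47, 47, 47, 47, 47, 47, 47, 47, 47, 47, 47, 47, 47, 47]
t=31: [58, 58, 58, 58, 58, 58, 58, 58, 58, 58, 58, 58, 58, 58, 58]
t=32: [52, 52, 52, 52, 52, 52, 52, 52, 52, 52, 52, 52, 52, 52, 52]
t=33: [59, 59, 59, 59, 59, 59, 59, 59, 59, 59, 59, 59, 59, 59, 59]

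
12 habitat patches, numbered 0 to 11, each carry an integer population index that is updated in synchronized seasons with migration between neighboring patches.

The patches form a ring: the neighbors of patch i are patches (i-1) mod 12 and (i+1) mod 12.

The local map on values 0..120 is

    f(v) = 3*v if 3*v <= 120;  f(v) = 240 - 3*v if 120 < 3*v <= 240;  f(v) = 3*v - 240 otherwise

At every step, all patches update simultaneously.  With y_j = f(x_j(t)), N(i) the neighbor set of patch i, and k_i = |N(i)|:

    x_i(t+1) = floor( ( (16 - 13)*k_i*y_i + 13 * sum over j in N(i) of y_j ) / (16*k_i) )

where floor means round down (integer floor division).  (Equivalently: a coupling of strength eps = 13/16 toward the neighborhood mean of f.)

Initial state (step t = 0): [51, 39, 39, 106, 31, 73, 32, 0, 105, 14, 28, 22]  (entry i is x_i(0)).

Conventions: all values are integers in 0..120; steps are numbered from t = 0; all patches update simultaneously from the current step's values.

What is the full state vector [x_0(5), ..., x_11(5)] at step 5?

Answer: [104, 76, 97, 80, 82, 87, 47, 80, 57, 74, 92, 79]

Derivation:
t=0: [51, 39, 39, 106, 31, 73, 32, 0, 105, 14, 28, 22]
t=1: [90, 104, 101, 99, 57, 80, 26, 69, 31, 72, 59, 81]
t=2: [36, 51, 64, 64, 36, 59, 28, 75, 40, 67, 22, 38]
t=3: [101, 79, 63, 72, 65, 89, 47, 85, 44, 82, 74, 92]
t=4: [27, 46, 20, 43, 29, 63, 35, 86, 28, 52, 20, 39]
t=5: [104, 76, 97, 80, 82, 87, 47, 80, 57, 74, 92, 79]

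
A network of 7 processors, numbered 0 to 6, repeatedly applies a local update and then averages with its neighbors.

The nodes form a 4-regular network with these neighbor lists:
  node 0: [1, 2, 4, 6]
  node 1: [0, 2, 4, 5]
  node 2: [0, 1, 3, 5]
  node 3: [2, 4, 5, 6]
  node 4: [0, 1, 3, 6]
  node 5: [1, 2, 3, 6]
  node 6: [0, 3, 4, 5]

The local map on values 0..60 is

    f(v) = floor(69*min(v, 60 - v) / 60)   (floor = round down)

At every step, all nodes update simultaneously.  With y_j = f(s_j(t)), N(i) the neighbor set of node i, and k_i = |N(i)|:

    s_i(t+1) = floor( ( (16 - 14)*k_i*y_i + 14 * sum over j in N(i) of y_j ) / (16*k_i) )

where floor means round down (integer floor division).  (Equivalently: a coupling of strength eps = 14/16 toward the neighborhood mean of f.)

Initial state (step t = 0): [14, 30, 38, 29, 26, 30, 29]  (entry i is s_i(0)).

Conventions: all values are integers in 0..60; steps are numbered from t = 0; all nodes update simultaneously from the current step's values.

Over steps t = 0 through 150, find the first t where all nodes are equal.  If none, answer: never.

Answer: 2
Key observation: Synchronization is absorbing here: once all nodes are equal they stay equal, and step 2 is the first all-equal step.

Derivation:
t=0: [14, 30, 38, 29, 26, 30, 29]  (not all equal)
t=1: [28, 27, 28, 30, 29, 31, 28]  (not all equal)
t=2: [32, 32, 32, 32, 32, 32, 32]  (all equal)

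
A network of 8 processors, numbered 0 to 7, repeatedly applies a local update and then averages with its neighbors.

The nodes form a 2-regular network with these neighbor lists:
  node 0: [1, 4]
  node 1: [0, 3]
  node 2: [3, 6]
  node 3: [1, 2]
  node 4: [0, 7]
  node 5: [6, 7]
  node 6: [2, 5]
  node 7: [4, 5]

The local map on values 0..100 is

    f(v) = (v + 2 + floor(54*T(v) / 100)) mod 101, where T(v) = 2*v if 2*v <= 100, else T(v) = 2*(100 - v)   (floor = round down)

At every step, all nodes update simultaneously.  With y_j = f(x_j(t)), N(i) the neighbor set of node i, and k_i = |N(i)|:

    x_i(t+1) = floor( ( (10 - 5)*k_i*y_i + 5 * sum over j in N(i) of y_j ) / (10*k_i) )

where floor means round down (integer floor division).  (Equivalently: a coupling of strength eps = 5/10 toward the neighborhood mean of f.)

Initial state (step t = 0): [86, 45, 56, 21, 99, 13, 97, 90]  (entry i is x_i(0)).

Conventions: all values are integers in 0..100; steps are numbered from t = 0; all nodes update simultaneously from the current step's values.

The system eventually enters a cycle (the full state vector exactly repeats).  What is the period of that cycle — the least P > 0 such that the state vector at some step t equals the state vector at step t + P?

Answer: 10
Key observation: The state at step 30, [2, 2, 2, 2, 2, 2, 2, 2], reappears at step 40 — and no state repeats earlier — so the cycle the system enters has period 10.

Derivation:
t=0: [86, 45, 56, 21, 99, 13, 97, 90]
t=1: [25, 59, 13, 47, 1, 15, 8, 8]
t=2: [29, 40, 43, 57, 20, 25, 24, 18]
t=3: [63, 59, 59, 46, 46, 49, 61, 43]
t=4: [26, 27, 27, 50, 72, 24, 3, 70]
t=5: [43, 44, 32, 31, 16, 28, 31, 15]
t=6: [77, 85, 67, 73, 48, 54, 65, 40]
t=7: [1, 2, 3, 2, 21, 24, 3, 43]
t=8: [14, 5, 7, 6, 46, 50, 18, 69]
t=9: [42, 17, 21, 14, 57, 13, 24, 27]
t=10: [54, 48, 43, 36, 38, 41, 44, 37]
t=11: [22, 20, 87, 60, 61, 86, 91, 81]
t=12: [35, 34, 2, 13, 14, 1, 1, 2]
t=13: [62, 61, 11, 34, 35, 4, 4, 11]
t=14: [21, 21, 32, 43, 44, 13, 13, 33]
t=15: [57, 56, 64, 73, 75, 39, 38, 65]
t=16: [3, 3, 22, 3, 3, 62, 62, 23]
t=17: [8, 8, 26, 17, 18, 15, 14, 27]
t=18: [23, 22, 45, 37, 38, 38, 37, 47]
t=19: [56, 55, 86, 74, 77, 84, 83, 90]
t=20: [3, 3, 2, 3, 2, 1, 2, 1]
t=21: [7, 8, 6, 7, 6, 4, 5, 4]
t=22: [16, 17, 14, 16, 13, 10, 12, 11]
t=23: [34, 36, 30, 34, 29, 23, 26, 24]
t=24: [70, 74, 64, 71, 61, 51, 56, 53]
t=25: [3, 3, 3, 3, 3, 4, 3, 4]
t=26: [8, 8, 8, 8, 8, 9, 8, 9]
t=27: [18, 18, 18, 18, 18, 19, 18, 19]
t=28: [39, 39, 39, 39, 39, 40, 39, 40]
t=29: [83, 83, 83, 83, 83, 84, 83, 84]
t=30: [2, 2, 2, 2, 2, 2, 2, 2]
t=31: [6, 6, 6, 6, 6, 6, 6, 6]
t=32: [14, 14, 14, 14, 14, 14, 14, 14]
t=33: [31, 31, 31, 31, 31, 31, 31, 31]
t=34: [66, 66, 66, 66, 66, 66, 66, 66]
t=35: [3, 3, 3, 3, 3, 3, 3, 3]
t=36: [8, 8, 8, 8, 8, 8, 8, 8]
t=37: [18, 18, 18, 18, 18, 18, 18, 18]
t=38: [39, 39, 39, 39, 39, 39, 39, 39]
t=39: [83, 83, 83, 83, 83, 83, 83, 83]
t=40: [2, 2, 2, 2, 2, 2, 2, 2]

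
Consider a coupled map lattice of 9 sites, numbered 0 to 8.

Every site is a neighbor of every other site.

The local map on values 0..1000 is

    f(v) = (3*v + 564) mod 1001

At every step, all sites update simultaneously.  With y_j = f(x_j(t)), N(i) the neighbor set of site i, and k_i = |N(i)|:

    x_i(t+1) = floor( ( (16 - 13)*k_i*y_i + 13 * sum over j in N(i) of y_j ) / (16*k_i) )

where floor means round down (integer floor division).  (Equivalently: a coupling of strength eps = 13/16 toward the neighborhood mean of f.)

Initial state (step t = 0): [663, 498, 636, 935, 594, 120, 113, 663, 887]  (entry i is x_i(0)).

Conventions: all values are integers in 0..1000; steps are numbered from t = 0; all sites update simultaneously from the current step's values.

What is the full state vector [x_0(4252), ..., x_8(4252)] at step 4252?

Answer: [446, 446, 446, 446, 446, 446, 446, 446, 446]
Key observation: The state at step 7, [446, 446, 446, 446, 446, 446, 446, 446, 446], reappears at step 12: the system is in a cycle of period 5 from step 7 on.  Therefore the state at step 4252 equals the state at step 7 + ((4252 - 7) mod 5) = 7, which is [446, 446, 446, 446, 446, 446, 446, 446, 446].

Derivation:
t=0: [663, 498, 636, 935, 594, 120, 113, 663, 887]
t=1: [492, 450, 485, 477, 475, 524, 523, 492, 464]
t=2: [430, 505, 428, 512, 512, 438, 438, 430, 509]
t=3: [547, 480, 546, 482, 482, 549, 549, 547, 481]
t=4: [123, 106, 123, 107, 107, 124, 124, 123, 106]
t=5: [913, 909, 913, 909, 909, 913, 913, 913, 909]
t=6: [295, 294, 295, 294, 294, 295, 295, 295, 294]
t=7: [446, 446, 446, 446, 446, 446, 446, 446, 446]
t=8: [901, 901, 901, 901, 901, 901, 901, 901, 901]
t=9: [264, 264, 264, 264, 264, 264, 264, 264, 264]
t=10: [355, 355, 355, 355, 355, 355, 355, 355, 355]
t=11: [628, 628, 628, 628, 628, 628, 628, 628, 628]
t=12: [446, 446, 446, 446, 446, 446, 446, 446, 446]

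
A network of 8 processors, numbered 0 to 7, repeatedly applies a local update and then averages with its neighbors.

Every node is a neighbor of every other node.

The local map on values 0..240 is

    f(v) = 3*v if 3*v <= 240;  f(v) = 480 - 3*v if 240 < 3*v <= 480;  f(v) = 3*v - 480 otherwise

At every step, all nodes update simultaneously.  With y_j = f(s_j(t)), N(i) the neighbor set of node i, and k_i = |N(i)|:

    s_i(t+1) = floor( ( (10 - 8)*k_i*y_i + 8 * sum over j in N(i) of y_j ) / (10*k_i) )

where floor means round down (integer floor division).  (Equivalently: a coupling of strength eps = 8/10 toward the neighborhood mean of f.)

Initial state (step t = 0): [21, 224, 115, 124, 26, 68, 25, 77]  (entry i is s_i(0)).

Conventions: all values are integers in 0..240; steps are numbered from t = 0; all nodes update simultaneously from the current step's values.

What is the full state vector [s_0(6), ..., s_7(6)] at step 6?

Answer: [225, 225, 225, 225, 225, 225, 225, 225]

Derivation:
t=0: [21, 224, 115, 124, 26, 68, 25, 77]
t=1: [129, 140, 135, 133, 130, 141, 130, 143]
t=2: [76, 73, 74, 75, 75, 73, 75, 72]
t=3: [222, 222, 222, 222, 222, 222, 222, 221]
t=4: [185, 185, 185, 185, 185, 185, 185, 185]
t=5: [75, 75, 75, 75, 75, 75, 75, 75]
t=6: [225, 225, 225, 225, 225, 225, 225, 225]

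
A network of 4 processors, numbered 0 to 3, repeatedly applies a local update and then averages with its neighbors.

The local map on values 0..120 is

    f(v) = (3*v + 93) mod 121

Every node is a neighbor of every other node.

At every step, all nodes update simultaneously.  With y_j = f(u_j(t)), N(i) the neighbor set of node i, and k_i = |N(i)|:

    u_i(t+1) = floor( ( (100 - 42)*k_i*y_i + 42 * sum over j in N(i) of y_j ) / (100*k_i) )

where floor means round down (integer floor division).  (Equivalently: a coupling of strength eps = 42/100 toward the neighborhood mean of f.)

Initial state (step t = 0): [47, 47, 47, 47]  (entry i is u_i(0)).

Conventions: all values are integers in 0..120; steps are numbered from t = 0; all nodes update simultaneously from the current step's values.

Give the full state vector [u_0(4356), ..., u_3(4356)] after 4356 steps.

Simulating step by step:
t=0: [47, 47, 47, 47]
t=1: [113, 113, 113, 113]
t=2: [69, 69, 69, 69]
t=3: [58, 58, 58, 58]
t=4: [25, 25, 25, 25]
t=5: [47, 47, 47, 47]

Answer: [113, 113, 113, 113]
Key observation: The state at step 0, [47, 47, 47, 47], reappears at step 5: the system is in a cycle of period 5 from step 0 on.  Therefore the state at step 4356 equals the state at step 0 + ((4356 - 0) mod 5) = 1, which is [113, 113, 113, 113].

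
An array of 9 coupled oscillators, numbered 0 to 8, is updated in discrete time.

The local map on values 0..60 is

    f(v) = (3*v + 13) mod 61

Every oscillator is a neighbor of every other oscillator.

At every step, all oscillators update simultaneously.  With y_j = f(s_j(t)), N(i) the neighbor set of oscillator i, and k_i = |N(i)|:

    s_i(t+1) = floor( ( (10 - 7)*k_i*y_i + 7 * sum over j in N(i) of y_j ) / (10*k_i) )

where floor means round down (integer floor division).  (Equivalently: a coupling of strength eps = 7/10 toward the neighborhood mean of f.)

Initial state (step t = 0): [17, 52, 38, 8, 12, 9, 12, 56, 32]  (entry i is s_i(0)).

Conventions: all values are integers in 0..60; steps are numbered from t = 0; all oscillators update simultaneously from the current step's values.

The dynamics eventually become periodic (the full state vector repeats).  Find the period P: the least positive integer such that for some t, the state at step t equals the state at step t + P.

Answer: 12
Key observation: The state at step 12, [49, 50, 49, 50, 50, 50, 50, 50, 50], reappears at step 24 — and no state repeats earlier — so the cycle the system enters has period 12.

Derivation:
t=0: [17, 52, 38, 8, 12, 9, 12, 56, 32]
t=1: [30, 39, 30, 37, 39, 37, 39, 42, 39]
t=2: [20, 13, 20, 12, 13, 12, 13, 15, 13]
t=3: [36, 45, 36, 44, 45, 44, 45, 46, 45]
t=4: [38, 31, 38, 31, 31, 31, 31, 32, 31]
t=5: [29, 38, 29, 38, 38, 38, 38, 38, 38]
t=6: [18, 10, 18, 10, 10, 10, 10, 10, 10]
t=7: [28, 36, 28, 36, 36, 36, 36, 36, 36]
t=8: [50, 55, 50, 55, 55, 55, 55, 55, 55]
t=9: [50, 53, 50, 53, 53, 53, 53, 53, 53]
t=10: [46, 48, 46, 48, 48, 48, 48, 48, 48]
t=11: [32, 33, 32, 33, 33, 33, 33, 33, 33]
t=12: [49, 50, 49, 50, 50, 50, 50, 50, 50]
t=13: [39, 40, 39, 40, 40, 40, 40, 40, 40]
t=14: [9, 10, 9, 10, 10, 10, 10, 10, 10]
t=15: [41, 42, 41, 42, 42, 42, 42, 42, 42]
t=16: [15, 16, 15, 16, 16, 16, 16, 16, 16]
t=17: [22, 10, 22, 10, 10, 10, 10, 10, 10]
t=18: [33, 38, 33, 38, 38, 38, 38, 38, 38]
t=19: [22, 13, 22, 13, 13, 13, 13, 13, 13]
t=20: [38, 46, 38, 46, 46, 46, 46, 46, 46]
t=21: [19, 24, 19, 24, 24, 24, 24, 24, 24]
t=22: [18, 21, 18, 21, 21, 21, 21, 21, 21]
t=23: [11, 13, 11, 13, 13, 13, 13, 13, 13]
t=24: [49, 50, 49, 50, 50, 50, 50, 50, 50]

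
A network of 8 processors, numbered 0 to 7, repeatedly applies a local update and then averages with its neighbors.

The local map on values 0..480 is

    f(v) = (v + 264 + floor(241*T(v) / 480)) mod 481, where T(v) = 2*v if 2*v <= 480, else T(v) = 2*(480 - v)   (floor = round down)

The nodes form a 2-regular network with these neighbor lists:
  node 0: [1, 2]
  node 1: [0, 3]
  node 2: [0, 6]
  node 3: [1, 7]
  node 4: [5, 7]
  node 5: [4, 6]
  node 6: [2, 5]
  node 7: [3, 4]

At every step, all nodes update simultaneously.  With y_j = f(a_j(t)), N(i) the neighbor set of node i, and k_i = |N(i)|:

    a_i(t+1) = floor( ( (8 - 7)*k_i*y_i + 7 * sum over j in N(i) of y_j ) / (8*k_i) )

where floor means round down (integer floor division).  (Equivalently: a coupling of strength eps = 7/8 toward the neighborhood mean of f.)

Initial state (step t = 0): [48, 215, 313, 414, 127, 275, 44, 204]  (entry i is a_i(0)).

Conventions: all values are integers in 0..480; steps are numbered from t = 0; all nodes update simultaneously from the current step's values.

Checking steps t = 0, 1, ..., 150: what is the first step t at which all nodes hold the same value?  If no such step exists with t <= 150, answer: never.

Answer: 21
Key observation: Synchronization is absorbing here: once all nodes are equal they stay equal, and step 21 is the first all-equal step.

Derivation:
t=0: [48, 215, 313, 414, 127, 275, 44, 204]  (not all equal)
t=1: [253, 299, 344, 209, 203, 203, 274, 155]  (not all equal)
t=2: [263, 235, 263, 180, 147, 221, 230, 182]  (not all equal)
t=3: [258, 209, 254, 192, 172, 168, 243, 114]  (not all equal)
t=4: [235, 213, 263, 113, 72, 185, 200, 130]  (not all equal)
t=5: [238, 140, 223, 111, 136, 277, 204, 187]  (not all equal)
t=6: [160, 123, 225, 96, 190, 140, 239, 45]  (not all equal)
t=7: [127, 248, 188, 224, 202, 193, 162, 315]  (not all equal)
t=8: [189, 150, 82, 259, 212, 149, 156, 215]  (not all equal)
t=9: [243, 195, 165, 162, 154, 142, 234, 232]  (not all equal)
t=10: [158, 183, 239, 197, 148, 158, 110, 117]  (not all equal)
t=11: [191, 139, 77, 94, 60, 48, 157, 114]  (not all equal)
t=12: [230, 277, 166, 88, 210, 255, 352, 367]  (not all equal)
t=13: [195, 331, 235, 285, 255, 236, 198, 314]  (not all equal)
t=14: [247, 223, 185, 263, 259, 225, 244, 263]  (not all equal)
t=15: [200, 258, 249, 248, 249, 259, 201, 263]  (not all equal)
t=16: [253, 228, 193, 263, 263, 228, 253, 263]  (not all equal)
t=17: [211, 260, 251, 252, 252, 260, 211, 263]  (not all equal)
t=18: [255, 237, 212, 263, 263, 237, 255, 263]  (not all equal)
t=19: [235, 262, 256, 260, 260, 262, 235, 263]  (not all equal)
t=20: [261, 258, 254, 263, 263, 258, 261, 263]  (not all equal)
t=21: [263, 263, 263, 263, 263, 263, 263, 263]  (all equal)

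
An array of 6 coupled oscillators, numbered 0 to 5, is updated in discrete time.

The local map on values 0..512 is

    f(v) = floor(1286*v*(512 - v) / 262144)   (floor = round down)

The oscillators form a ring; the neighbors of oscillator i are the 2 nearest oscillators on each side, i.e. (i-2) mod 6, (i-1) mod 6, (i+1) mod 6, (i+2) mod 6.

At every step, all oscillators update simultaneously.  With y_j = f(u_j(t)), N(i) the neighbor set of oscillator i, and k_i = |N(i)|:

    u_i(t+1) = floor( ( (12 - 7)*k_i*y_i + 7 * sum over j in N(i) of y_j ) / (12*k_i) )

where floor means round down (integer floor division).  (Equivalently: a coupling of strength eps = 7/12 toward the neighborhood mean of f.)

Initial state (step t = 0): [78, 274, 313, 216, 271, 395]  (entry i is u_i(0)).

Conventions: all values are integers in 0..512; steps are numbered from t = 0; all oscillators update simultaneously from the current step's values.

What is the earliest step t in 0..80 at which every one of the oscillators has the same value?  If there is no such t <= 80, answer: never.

Simulating step by step:
t=0: [78, 274, 313, 216, 271, 395]  (not all equal)
t=1: [239, 280, 290, 301, 280, 257]  (not all equal)
t=2: [318, 317, 316, 315, 317, 318]  (not all equal)
t=3: [302, 302, 303, 303, 302, 302]  (not all equal)
t=4: [310, 310, 310, 310, 310, 310]  (all equal)

Answer: 4
Key observation: Synchronization is absorbing here: once all oscillators are equal they stay equal, and step 4 is the first all-equal step.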